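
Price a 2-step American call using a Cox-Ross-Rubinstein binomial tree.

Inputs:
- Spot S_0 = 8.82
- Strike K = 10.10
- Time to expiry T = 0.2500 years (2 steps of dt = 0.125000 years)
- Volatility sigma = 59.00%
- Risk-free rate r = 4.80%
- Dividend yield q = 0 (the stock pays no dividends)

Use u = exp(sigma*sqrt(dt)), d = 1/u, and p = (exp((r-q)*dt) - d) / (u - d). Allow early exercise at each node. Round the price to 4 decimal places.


dt = T/N = 0.125000
u = exp(sigma*sqrt(dt)) = 1.231948; d = 1/u = 0.811723
p = (exp((r-q)*dt) - d) / (u - d) = 0.462360
Discount per step: exp(-r*dt) = 0.994018
Stock lattice S(k, i) with i counting down-moves:
  k=0: S(0,0) = 8.8200
  k=1: S(1,0) = 10.8658; S(1,1) = 7.1594
  k=2: S(2,0) = 13.3861; S(2,1) = 8.8200; S(2,2) = 5.8114
Terminal payoffs V(N, i) = max(S_T - K, 0):
  V(2,0) = 3.286073; V(2,1) = 0.000000; V(2,2) = 0.000000
Backward induction: V(k, i) = exp(-r*dt) * [p * V(k+1, i) + (1-p) * V(k+1, i+1)]; then take max(V_cont, immediate exercise) for American.
  V(1,0) = exp(-r*dt) * [p*3.286073 + (1-p)*0.000000] = 1.510261; exercise = 0.765780; V(1,0) = max -> 1.510261
  V(1,1) = exp(-r*dt) * [p*0.000000 + (1-p)*0.000000] = 0.000000; exercise = 0.000000; V(1,1) = max -> 0.000000
  V(0,0) = exp(-r*dt) * [p*1.510261 + (1-p)*0.000000] = 0.694107; exercise = 0.000000; V(0,0) = max -> 0.694107

Answer: Price = V(0,0) = 0.6941


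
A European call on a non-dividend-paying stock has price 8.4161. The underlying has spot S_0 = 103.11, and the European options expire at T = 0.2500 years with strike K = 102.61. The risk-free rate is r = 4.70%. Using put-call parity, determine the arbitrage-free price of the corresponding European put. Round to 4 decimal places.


Put-call parity: C - P = S_0 * exp(-qT) - K * exp(-rT).
S_0 * exp(-qT) = 103.1100 * 1.00000000 = 103.11000000
K * exp(-rT) = 102.6100 * 0.98831876 = 101.41138813
P = C - S*exp(-qT) + K*exp(-rT)
P = 8.4161 - 103.11000000 + 101.41138813 = 6.7175

Answer: Put price = 6.7175


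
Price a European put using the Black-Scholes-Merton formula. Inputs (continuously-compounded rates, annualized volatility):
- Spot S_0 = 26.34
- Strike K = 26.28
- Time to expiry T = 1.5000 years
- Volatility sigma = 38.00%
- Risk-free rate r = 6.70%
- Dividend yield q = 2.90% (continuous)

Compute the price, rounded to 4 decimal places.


d1 = (ln(S/K) + (r - q + 0.5*sigma^2) * T) / (sigma * sqrt(T)) = 0.36007607
d2 = d1 - sigma * sqrt(T) = -0.10532698
exp(-rT) = 0.90438511; exp(-qT) = 0.95743255
P = K * exp(-rT) * N(-d2) - S_0 * exp(-qT) * N(-d1)
N(-d1) = 0.35939512; N(-d2) = 0.54194182
P = 26.2800 * 0.90438511 * 0.54194182 - 26.3400 * 0.95743255 * 0.35939512 = 3.8170

Answer: Price = 3.8170


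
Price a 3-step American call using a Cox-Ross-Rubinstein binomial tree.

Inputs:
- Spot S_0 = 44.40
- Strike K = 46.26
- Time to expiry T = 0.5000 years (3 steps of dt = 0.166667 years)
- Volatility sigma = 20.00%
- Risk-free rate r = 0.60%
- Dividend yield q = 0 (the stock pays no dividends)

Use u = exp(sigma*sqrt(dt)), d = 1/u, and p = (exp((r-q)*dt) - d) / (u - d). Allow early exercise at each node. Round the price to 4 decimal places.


Answer: Price = V(0,0) = 1.8913

Derivation:
dt = T/N = 0.166667
u = exp(sigma*sqrt(dt)) = 1.085076; d = 1/u = 0.921595
p = (exp((r-q)*dt) - d) / (u - d) = 0.485719
Discount per step: exp(-r*dt) = 0.999000
Stock lattice S(k, i) with i counting down-moves:
  k=0: S(0,0) = 44.4000
  k=1: S(1,0) = 48.1774; S(1,1) = 40.9188
  k=2: S(2,0) = 52.2761; S(2,1) = 44.4000; S(2,2) = 37.7106
  k=3: S(3,0) = 56.7235; S(3,1) = 48.1774; S(3,2) = 40.9188; S(3,3) = 34.7539
Terminal payoffs V(N, i) = max(S_T - K, 0):
  V(3,0) = 10.463492; V(3,1) = 1.917356; V(3,2) = 0.000000; V(3,3) = 0.000000
Backward induction: V(k, i) = exp(-r*dt) * [p * V(k+1, i) + (1-p) * V(k+1, i+1)]; then take max(V_cont, immediate exercise) for American.
  V(2,0) = exp(-r*dt) * [p*10.463492 + (1-p)*1.917356] = 6.062311; exercise = 6.016074; V(2,0) = max -> 6.062311
  V(2,1) = exp(-r*dt) * [p*1.917356 + (1-p)*0.000000] = 0.930365; exercise = 0.000000; V(2,1) = max -> 0.930365
  V(2,2) = exp(-r*dt) * [p*0.000000 + (1-p)*0.000000] = 0.000000; exercise = 0.000000; V(2,2) = max -> 0.000000
  V(1,0) = exp(-r*dt) * [p*6.062311 + (1-p)*0.930365] = 3.419627; exercise = 1.917356; V(1,0) = max -> 3.419627
  V(1,1) = exp(-r*dt) * [p*0.930365 + (1-p)*0.000000] = 0.451444; exercise = 0.000000; V(1,1) = max -> 0.451444
  V(0,0) = exp(-r*dt) * [p*3.419627 + (1-p)*0.451444] = 1.891255; exercise = 0.000000; V(0,0) = max -> 1.891255


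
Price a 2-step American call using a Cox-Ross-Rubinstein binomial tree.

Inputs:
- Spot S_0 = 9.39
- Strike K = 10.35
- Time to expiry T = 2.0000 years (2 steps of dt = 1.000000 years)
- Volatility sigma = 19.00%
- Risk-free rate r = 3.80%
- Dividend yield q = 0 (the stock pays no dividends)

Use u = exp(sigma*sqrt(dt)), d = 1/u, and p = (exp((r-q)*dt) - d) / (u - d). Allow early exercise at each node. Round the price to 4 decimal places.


Answer: Price = V(0,0) = 0.9615

Derivation:
dt = T/N = 1.000000
u = exp(sigma*sqrt(dt)) = 1.209250; d = 1/u = 0.826959
p = (exp((r-q)*dt) - d) / (u - d) = 0.553956
Discount per step: exp(-r*dt) = 0.962713
Stock lattice S(k, i) with i counting down-moves:
  k=0: S(0,0) = 9.3900
  k=1: S(1,0) = 11.3549; S(1,1) = 7.7651
  k=2: S(2,0) = 13.7309; S(2,1) = 9.3900; S(2,2) = 6.4215
Terminal payoffs V(N, i) = max(S_T - K, 0):
  V(2,0) = 3.380852; V(2,1) = 0.000000; V(2,2) = 0.000000
Backward induction: V(k, i) = exp(-r*dt) * [p * V(k+1, i) + (1-p) * V(k+1, i+1)]; then take max(V_cont, immediate exercise) for American.
  V(1,0) = exp(-r*dt) * [p*3.380852 + (1-p)*0.000000] = 1.803011; exercise = 1.004854; V(1,0) = max -> 1.803011
  V(1,1) = exp(-r*dt) * [p*0.000000 + (1-p)*0.000000] = 0.000000; exercise = 0.000000; V(1,1) = max -> 0.000000
  V(0,0) = exp(-r*dt) * [p*1.803011 + (1-p)*0.000000] = 0.961547; exercise = 0.000000; V(0,0) = max -> 0.961547


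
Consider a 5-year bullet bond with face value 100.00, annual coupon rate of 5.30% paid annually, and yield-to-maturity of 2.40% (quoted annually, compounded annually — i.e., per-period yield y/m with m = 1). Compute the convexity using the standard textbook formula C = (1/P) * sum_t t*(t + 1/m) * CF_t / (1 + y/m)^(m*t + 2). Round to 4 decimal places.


Coupon per period c = face * coupon_rate / m = 5.300000
Periods per year m = 1; per-period yield y/m = 0.024000
Number of cashflows N = 5
Cashflows (t years, CF_t, discount factor 1/(1+y/m)^(m*t), PV):
  t = 1.0000: CF_t = 5.300000, DF = 0.976562, PV = 5.175781
  t = 2.0000: CF_t = 5.300000, DF = 0.953674, PV = 5.054474
  t = 3.0000: CF_t = 5.300000, DF = 0.931323, PV = 4.936010
  t = 4.0000: CF_t = 5.300000, DF = 0.909495, PV = 4.820322
  t = 5.0000: CF_t = 105.300000, DF = 0.888178, PV = 93.525188
Price P = sum_t PV_t = 113.511774
Convexity numerator sum_t t*(t + 1/m) * CF_t / (1+y/m)^(m*t + 2):
  t = 1.0000: term = 9.872019
  t = 2.0000: term = 28.921932
  t = 3.0000: term = 56.488147
  t = 4.0000: term = 91.940344
  t = 5.0000: term = 2675.777080
Convexity = (1/P) * sum = 2862.999523 / 113.511774 = 25.222049

Answer: Convexity = 25.2220


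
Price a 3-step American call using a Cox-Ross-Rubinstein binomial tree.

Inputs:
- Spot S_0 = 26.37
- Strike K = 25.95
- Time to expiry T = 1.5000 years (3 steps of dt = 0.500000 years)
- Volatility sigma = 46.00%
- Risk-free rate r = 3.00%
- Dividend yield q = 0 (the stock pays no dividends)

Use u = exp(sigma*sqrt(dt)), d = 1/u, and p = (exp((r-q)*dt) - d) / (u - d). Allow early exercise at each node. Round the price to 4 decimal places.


dt = T/N = 0.500000
u = exp(sigma*sqrt(dt)) = 1.384403; d = 1/u = 0.722333
p = (exp((r-q)*dt) - d) / (u - d) = 0.442219
Discount per step: exp(-r*dt) = 0.985112
Stock lattice S(k, i) with i counting down-moves:
  k=0: S(0,0) = 26.3700
  k=1: S(1,0) = 36.5067; S(1,1) = 19.0479
  k=2: S(2,0) = 50.5400; S(2,1) = 26.3700; S(2,2) = 13.7589
  k=3: S(3,0) = 69.9677; S(3,1) = 36.5067; S(3,2) = 19.0479; S(3,3) = 9.9385
Terminal payoffs V(N, i) = max(S_T - K, 0):
  V(3,0) = 44.017746; V(3,1) = 10.556711; V(3,2) = 0.000000; V(3,3) = 0.000000
Backward induction: V(k, i) = exp(-r*dt) * [p * V(k+1, i) + (1-p) * V(k+1, i+1)]; then take max(V_cont, immediate exercise) for American.
  V(2,0) = exp(-r*dt) * [p*44.017746 + (1-p)*10.556711] = 24.976352; exercise = 24.590007; V(2,0) = max -> 24.976352
  V(2,1) = exp(-r*dt) * [p*10.556711 + (1-p)*0.000000] = 4.598877; exercise = 0.420000; V(2,1) = max -> 4.598877
  V(2,2) = exp(-r*dt) * [p*0.000000 + (1-p)*0.000000] = 0.000000; exercise = 0.000000; V(2,2) = max -> 0.000000
  V(1,0) = exp(-r*dt) * [p*24.976352 + (1-p)*4.598877] = 13.407557; exercise = 10.556711; V(1,0) = max -> 13.407557
  V(1,1) = exp(-r*dt) * [p*4.598877 + (1-p)*0.000000] = 2.003433; exercise = 0.000000; V(1,1) = max -> 2.003433
  V(0,0) = exp(-r*dt) * [p*13.407557 + (1-p)*2.003433] = 6.941646; exercise = 0.420000; V(0,0) = max -> 6.941646

Answer: Price = V(0,0) = 6.9416


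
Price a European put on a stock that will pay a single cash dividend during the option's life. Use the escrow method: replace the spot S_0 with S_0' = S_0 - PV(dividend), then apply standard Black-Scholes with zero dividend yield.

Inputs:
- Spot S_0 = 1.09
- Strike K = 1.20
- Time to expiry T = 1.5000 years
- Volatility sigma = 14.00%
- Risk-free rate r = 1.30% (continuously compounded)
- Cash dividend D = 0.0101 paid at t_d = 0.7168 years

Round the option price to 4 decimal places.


Answer: Price = 0.1349

Derivation:
PV(D) = D * exp(-r * t_d) = 0.0101 * 0.99072488 = 0.01000632
S_0' = S_0 - PV(D) = 1.0900 - 0.01000632 = 1.07999368
d1 = (ln(S_0'/K) + (r + sigma^2/2)*T) / (sigma*sqrt(T)) = -0.41505069
d2 = d1 - sigma*sqrt(T) = -0.58651497
exp(-rT) = 0.98068890
N(-d1) = 0.66094760; N(-d2) = 0.72123525
P = K * exp(-rT) * N(-d2) - S_0' * N(-d1) = 1.2000 * 0.98068890 * 0.72123525 - 1.07999368 * 0.66094760 = 0.1349


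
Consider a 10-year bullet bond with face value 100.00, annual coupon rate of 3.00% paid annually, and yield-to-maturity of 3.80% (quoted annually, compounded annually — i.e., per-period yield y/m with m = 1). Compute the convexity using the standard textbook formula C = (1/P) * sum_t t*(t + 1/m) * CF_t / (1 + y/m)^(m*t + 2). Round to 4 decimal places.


Coupon per period c = face * coupon_rate / m = 3.000000
Periods per year m = 1; per-period yield y/m = 0.038000
Number of cashflows N = 10
Cashflows (t years, CF_t, discount factor 1/(1+y/m)^(m*t), PV):
  t = 1.0000: CF_t = 3.000000, DF = 0.963391, PV = 2.890173
  t = 2.0000: CF_t = 3.000000, DF = 0.928122, PV = 2.784367
  t = 3.0000: CF_t = 3.000000, DF = 0.894145, PV = 2.682435
  t = 4.0000: CF_t = 3.000000, DF = 0.861411, PV = 2.584234
  t = 5.0000: CF_t = 3.000000, DF = 0.829876, PV = 2.489628
  t = 6.0000: CF_t = 3.000000, DF = 0.799495, PV = 2.398486
  t = 7.0000: CF_t = 3.000000, DF = 0.770227, PV = 2.310680
  t = 8.0000: CF_t = 3.000000, DF = 0.742030, PV = 2.226089
  t = 9.0000: CF_t = 3.000000, DF = 0.714865, PV = 2.144594
  t = 10.0000: CF_t = 103.000000, DF = 0.688694, PV = 70.935509
Price P = sum_t PV_t = 93.446195
Convexity numerator sum_t t*(t + 1/m) * CF_t / (1+y/m)^(m*t + 2):
  t = 1.0000: term = 5.364870
  t = 2.0000: term = 15.505404
  t = 3.0000: term = 29.875538
  t = 4.0000: term = 47.969714
  t = 5.0000: term = 69.320396
  t = 6.0000: term = 93.495717
  t = 7.0000: term = 120.097260
  t = 8.0000: term = 148.757961
  t = 9.0000: term = 179.140126
  t = 10.0000: term = 7242.052481
Convexity = (1/P) * sum = 7951.579467 / 93.446195 = 85.092598

Answer: Convexity = 85.0926


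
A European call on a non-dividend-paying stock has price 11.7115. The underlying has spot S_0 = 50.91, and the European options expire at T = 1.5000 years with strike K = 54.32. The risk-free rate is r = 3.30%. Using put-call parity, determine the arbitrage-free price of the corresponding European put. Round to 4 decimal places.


Put-call parity: C - P = S_0 * exp(-qT) - K * exp(-rT).
S_0 * exp(-qT) = 50.9100 * 1.00000000 = 50.91000000
K * exp(-rT) = 54.3200 * 0.95170516 = 51.69662419
P = C - S*exp(-qT) + K*exp(-rT)
P = 11.7115 - 50.91000000 + 51.69662419 = 12.4981

Answer: Put price = 12.4981


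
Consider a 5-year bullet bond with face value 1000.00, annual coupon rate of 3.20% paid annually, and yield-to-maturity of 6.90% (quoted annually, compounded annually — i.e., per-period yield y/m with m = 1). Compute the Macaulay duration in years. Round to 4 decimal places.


Coupon per period c = face * coupon_rate / m = 32.000000
Periods per year m = 1; per-period yield y/m = 0.069000
Number of cashflows N = 5
Cashflows (t years, CF_t, discount factor 1/(1+y/m)^(m*t), PV):
  t = 1.0000: CF_t = 32.000000, DF = 0.935454, PV = 29.934518
  t = 2.0000: CF_t = 32.000000, DF = 0.875074, PV = 28.002356
  t = 3.0000: CF_t = 32.000000, DF = 0.818591, PV = 26.194907
  t = 4.0000: CF_t = 32.000000, DF = 0.765754, PV = 24.504123
  t = 5.0000: CF_t = 1032.000000, DF = 0.716327, PV = 739.249724
Price P = sum_t PV_t = 847.885628
Macaulay numerator sum_t t * PV_t:
  t * PV_t at t = 1.0000: 29.934518
  t * PV_t at t = 2.0000: 56.004711
  t * PV_t at t = 3.0000: 78.584721
  t * PV_t at t = 4.0000: 98.016491
  t * PV_t at t = 5.0000: 3696.248622
Macaulay duration D = (sum_t t * PV_t) / P = 3958.789063 / 847.885628 = 4.669013

Answer: Macaulay duration = 4.6690 years


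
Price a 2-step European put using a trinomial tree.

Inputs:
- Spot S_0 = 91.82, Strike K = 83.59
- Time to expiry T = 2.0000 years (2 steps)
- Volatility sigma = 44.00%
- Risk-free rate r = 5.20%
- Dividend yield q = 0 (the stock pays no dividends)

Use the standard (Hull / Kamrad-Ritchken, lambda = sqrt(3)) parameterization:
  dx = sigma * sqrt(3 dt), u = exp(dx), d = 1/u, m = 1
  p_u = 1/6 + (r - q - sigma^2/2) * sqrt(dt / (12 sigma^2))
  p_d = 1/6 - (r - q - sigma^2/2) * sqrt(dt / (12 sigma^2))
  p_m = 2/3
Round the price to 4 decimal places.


dt = T/N = 1.000000; dx = sigma*sqrt(3*dt) = 0.762102
u = exp(dx) = 2.142776; d = 1/u = 0.466684
p_u = 0.137274, p_m = 0.666667, p_d = 0.196059
Discount per step: exp(-r*dt) = 0.949329
Stock lattice S(k, j) with j the centered position index:
  k=0: S(0,+0) = 91.8200
  k=1: S(1,-1) = 42.8509; S(1,+0) = 91.8200; S(1,+1) = 196.7497
  k=2: S(2,-2) = 19.9979; S(2,-1) = 42.8509; S(2,+0) = 91.8200; S(2,+1) = 196.7497; S(2,+2) = 421.5907
Terminal payoffs V(N, j) = max(K - S_T, 0):
  V(2,-2) = 63.592137; V(2,-1) = 40.739051; V(2,+0) = 0.000000; V(2,+1) = 0.000000; V(2,+2) = 0.000000
Backward induction: V(k, j) = exp(-r*dt) * [p_u * V(k+1, j+1) + p_m * V(k+1, j) + p_d * V(k+1, j-1)]
  V(1,-1) = exp(-r*dt) * [p_u*0.000000 + p_m*40.739051 + p_d*63.592137] = 37.619227
  V(1,+0) = exp(-r*dt) * [p_u*0.000000 + p_m*0.000000 + p_d*40.739051] = 7.582536
  V(1,+1) = exp(-r*dt) * [p_u*0.000000 + p_m*0.000000 + p_d*0.000000] = 0.000000
  V(0,+0) = exp(-r*dt) * [p_u*0.000000 + p_m*7.582536 + p_d*37.619227] = 11.800740

Answer: Price = V(0,0) = 11.8007


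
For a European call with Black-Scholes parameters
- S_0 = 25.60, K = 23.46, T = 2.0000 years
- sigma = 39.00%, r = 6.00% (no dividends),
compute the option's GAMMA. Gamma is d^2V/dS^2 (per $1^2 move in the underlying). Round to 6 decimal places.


Answer: Gamma = 0.022850

Derivation:
d1 = 0.6516179513; d2 = 0.1000746620
phi(d1) = 0.3226324561; exp(-qT) = 1.0000000000; exp(-rT) = 0.8869204367
Gamma = exp(-qT) * phi(d1) / (S * sigma * sqrt(T)) = 1.0000000000 * 0.3226324561 / (25.6000 * 0.3900 * 1.4142135624) = 0.022850


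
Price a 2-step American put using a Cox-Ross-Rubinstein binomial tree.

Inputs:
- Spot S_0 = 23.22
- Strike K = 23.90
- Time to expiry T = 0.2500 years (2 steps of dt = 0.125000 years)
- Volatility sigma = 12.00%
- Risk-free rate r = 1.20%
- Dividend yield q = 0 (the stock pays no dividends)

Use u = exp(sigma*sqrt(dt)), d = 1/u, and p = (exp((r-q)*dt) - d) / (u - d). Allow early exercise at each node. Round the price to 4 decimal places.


Answer: Price = V(0,0) = 0.9789

Derivation:
dt = T/N = 0.125000
u = exp(sigma*sqrt(dt)) = 1.043339; d = 1/u = 0.958461
p = (exp((r-q)*dt) - d) / (u - d) = 0.507081
Discount per step: exp(-r*dt) = 0.998501
Stock lattice S(k, i) with i counting down-moves:
  k=0: S(0,0) = 23.2200
  k=1: S(1,0) = 24.2263; S(1,1) = 22.2555
  k=2: S(2,0) = 25.2763; S(2,1) = 23.2200; S(2,2) = 21.3310
Terminal payoffs V(N, i) = max(K - S_T, 0):
  V(2,0) = 0.000000; V(2,1) = 0.680000; V(2,2) = 2.569005
Backward induction: V(k, i) = exp(-r*dt) * [p * V(k+1, i) + (1-p) * V(k+1, i+1)]; then take max(V_cont, immediate exercise) for American.
  V(1,0) = exp(-r*dt) * [p*0.000000 + (1-p)*0.680000] = 0.334683; exercise = 0.000000; V(1,0) = max -> 0.334683
  V(1,1) = exp(-r*dt) * [p*0.680000 + (1-p)*2.569005] = 1.608712; exercise = 1.644536; V(1,1) = max -> 1.644536
  V(0,0) = exp(-r*dt) * [p*0.334683 + (1-p)*1.644536] = 0.978865; exercise = 0.680000; V(0,0) = max -> 0.978865


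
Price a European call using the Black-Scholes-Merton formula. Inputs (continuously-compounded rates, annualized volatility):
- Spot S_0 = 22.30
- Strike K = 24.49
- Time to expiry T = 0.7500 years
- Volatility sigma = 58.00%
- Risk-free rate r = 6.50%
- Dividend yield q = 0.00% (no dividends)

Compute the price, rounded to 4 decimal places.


Answer: Price = 4.0290

Derivation:
d1 = (ln(S/K) + (r - q + 0.5*sigma^2) * T) / (sigma * sqrt(T)) = 0.16170149
d2 = d1 - sigma * sqrt(T) = -0.34059324
exp(-rT) = 0.95241920; exp(-qT) = 1.00000000
C = S_0 * exp(-qT) * N(d1) - K * exp(-rT) * N(d2)
N(d1) = 0.56422953; N(d2) = 0.36670491
C = 22.3000 * 1.00000000 * 0.56422953 - 24.4900 * 0.95241920 * 0.36670491 = 4.0290


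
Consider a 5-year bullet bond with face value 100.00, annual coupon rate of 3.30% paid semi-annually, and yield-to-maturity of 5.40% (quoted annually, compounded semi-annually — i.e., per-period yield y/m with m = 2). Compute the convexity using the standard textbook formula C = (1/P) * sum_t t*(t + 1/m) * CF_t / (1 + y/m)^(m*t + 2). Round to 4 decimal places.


Answer: Convexity = 23.5159

Derivation:
Coupon per period c = face * coupon_rate / m = 1.650000
Periods per year m = 2; per-period yield y/m = 0.027000
Number of cashflows N = 10
Cashflows (t years, CF_t, discount factor 1/(1+y/m)^(m*t), PV):
  t = 0.5000: CF_t = 1.650000, DF = 0.973710, PV = 1.606621
  t = 1.0000: CF_t = 1.650000, DF = 0.948111, PV = 1.564383
  t = 1.5000: CF_t = 1.650000, DF = 0.923185, PV = 1.523255
  t = 2.0000: CF_t = 1.650000, DF = 0.898914, PV = 1.483208
  t = 2.5000: CF_t = 1.650000, DF = 0.875282, PV = 1.444215
  t = 3.0000: CF_t = 1.650000, DF = 0.852270, PV = 1.406246
  t = 3.5000: CF_t = 1.650000, DF = 0.829864, PV = 1.369276
  t = 4.0000: CF_t = 1.650000, DF = 0.808047, PV = 1.333277
  t = 4.5000: CF_t = 1.650000, DF = 0.786803, PV = 1.298225
  t = 5.0000: CF_t = 101.650000, DF = 0.766118, PV = 77.875876
Price P = sum_t PV_t = 90.904582
Convexity numerator sum_t t*(t + 1/m) * CF_t / (1+y/m)^(m*t + 2):
  t = 0.5000: term = 0.761628
  t = 1.0000: term = 2.224813
  t = 1.5000: term = 4.332644
  t = 2.0000: term = 7.031230
  t = 2.5000: term = 10.269566
  t = 3.0000: term = 13.999409
  t = 3.5000: term = 18.175149
  t = 4.0000: term = 22.753699
  t = 4.5000: term = 27.694376
  t = 5.0000: term = 2030.461474
Convexity = (1/P) * sum = 2137.703987 / 90.904582 = 23.515910


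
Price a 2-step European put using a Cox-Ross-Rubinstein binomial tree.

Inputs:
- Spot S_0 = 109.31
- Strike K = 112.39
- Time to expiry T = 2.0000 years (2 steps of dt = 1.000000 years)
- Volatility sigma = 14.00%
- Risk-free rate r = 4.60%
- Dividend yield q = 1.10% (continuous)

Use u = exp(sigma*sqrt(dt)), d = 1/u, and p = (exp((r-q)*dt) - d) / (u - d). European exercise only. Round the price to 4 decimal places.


Answer: Price = V(0,0) = 5.8813

Derivation:
dt = T/N = 1.000000
u = exp(sigma*sqrt(dt)) = 1.150274; d = 1/u = 0.869358
p = (exp((r-q)*dt) - d) / (u - d) = 0.591856
Discount per step: exp(-r*dt) = 0.955042
Stock lattice S(k, i) with i counting down-moves:
  k=0: S(0,0) = 109.3100
  k=1: S(1,0) = 125.7364; S(1,1) = 95.0295
  k=2: S(2,0) = 144.6313; S(2,1) = 109.3100; S(2,2) = 82.6147
Terminal payoffs V(N, i) = max(K - S_T, 0):
  V(2,0) = 0.000000; V(2,1) = 3.080000; V(2,2) = 29.775279
Backward induction: V(k, i) = exp(-r*dt) * [p * V(k+1, i) + (1-p) * V(k+1, i+1)].
  V(1,0) = exp(-r*dt) * [p*0.000000 + (1-p)*3.080000] = 1.200568
  V(1,1) = exp(-r*dt) * [p*3.080000 + (1-p)*29.775279] = 13.347214
  V(0,0) = exp(-r*dt) * [p*1.200568 + (1-p)*13.347214] = 5.881294


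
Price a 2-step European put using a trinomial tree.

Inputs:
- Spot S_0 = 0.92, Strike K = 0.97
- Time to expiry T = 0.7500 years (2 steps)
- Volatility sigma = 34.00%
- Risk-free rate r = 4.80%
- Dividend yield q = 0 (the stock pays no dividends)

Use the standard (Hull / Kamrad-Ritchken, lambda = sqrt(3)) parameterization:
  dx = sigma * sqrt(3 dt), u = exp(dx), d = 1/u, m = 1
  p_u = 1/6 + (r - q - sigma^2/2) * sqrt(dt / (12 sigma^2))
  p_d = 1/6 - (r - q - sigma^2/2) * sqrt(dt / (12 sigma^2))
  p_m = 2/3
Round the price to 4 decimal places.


dt = T/N = 0.375000; dx = sigma*sqrt(3*dt) = 0.360624
u = exp(dx) = 1.434225; d = 1/u = 0.697241
p_u = 0.161571, p_m = 0.666667, p_d = 0.171762
Discount per step: exp(-r*dt) = 0.982161
Stock lattice S(k, j) with j the centered position index:
  k=0: S(0,+0) = 0.9200
  k=1: S(1,-1) = 0.6415; S(1,+0) = 0.9200; S(1,+1) = 1.3195
  k=2: S(2,-2) = 0.4473; S(2,-1) = 0.6415; S(2,+0) = 0.9200; S(2,+1) = 1.3195; S(2,+2) = 1.8924
Terminal payoffs V(N, j) = max(K - S_T, 0):
  V(2,-2) = 0.522747; V(2,-1) = 0.328538; V(2,+0) = 0.050000; V(2,+1) = 0.000000; V(2,+2) = 0.000000
Backward induction: V(k, j) = exp(-r*dt) * [p_u * V(k+1, j+1) + p_m * V(k+1, j) + p_d * V(k+1, j-1)]
  V(1,-1) = exp(-r*dt) * [p_u*0.050000 + p_m*0.328538 + p_d*0.522747] = 0.311239
  V(1,+0) = exp(-r*dt) * [p_u*0.000000 + p_m*0.050000 + p_d*0.328538] = 0.088162
  V(1,+1) = exp(-r*dt) * [p_u*0.000000 + p_m*0.000000 + p_d*0.050000] = 0.008435
  V(0,+0) = exp(-r*dt) * [p_u*0.008435 + p_m*0.088162 + p_d*0.311239] = 0.111570

Answer: Price = V(0,0) = 0.1116


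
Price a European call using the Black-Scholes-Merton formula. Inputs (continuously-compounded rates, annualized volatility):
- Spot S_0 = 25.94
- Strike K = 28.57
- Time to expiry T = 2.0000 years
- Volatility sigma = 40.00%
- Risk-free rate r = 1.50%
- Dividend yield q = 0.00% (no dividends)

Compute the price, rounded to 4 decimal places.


Answer: Price = 5.1231

Derivation:
d1 = (ln(S/K) + (r - q + 0.5*sigma^2) * T) / (sigma * sqrt(T)) = 0.16516063
d2 = d1 - sigma * sqrt(T) = -0.40052479
exp(-rT) = 0.97044553; exp(-qT) = 1.00000000
C = S_0 * exp(-qT) * N(d1) - K * exp(-rT) * N(d2)
N(d1) = 0.56559122; N(d2) = 0.34438501
C = 25.9400 * 1.00000000 * 0.56559122 - 28.5700 * 0.97044553 * 0.34438501 = 5.1231


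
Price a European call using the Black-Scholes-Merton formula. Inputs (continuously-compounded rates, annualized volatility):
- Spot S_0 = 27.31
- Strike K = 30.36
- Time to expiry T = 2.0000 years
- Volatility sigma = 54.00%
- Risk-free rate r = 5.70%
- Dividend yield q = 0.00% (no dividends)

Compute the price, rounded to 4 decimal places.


Answer: Price = 8.2006

Derivation:
d1 = (ln(S/K) + (r - q + 0.5*sigma^2) * T) / (sigma * sqrt(T)) = 0.39247960
d2 = d1 - sigma * sqrt(T) = -0.37119573
exp(-rT) = 0.89225796; exp(-qT) = 1.00000000
C = S_0 * exp(-qT) * N(d1) - K * exp(-rT) * N(d2)
N(d1) = 0.65264806; N(d2) = 0.35524588
C = 27.3100 * 1.00000000 * 0.65264806 - 30.3600 * 0.89225796 * 0.35524588 = 8.2006


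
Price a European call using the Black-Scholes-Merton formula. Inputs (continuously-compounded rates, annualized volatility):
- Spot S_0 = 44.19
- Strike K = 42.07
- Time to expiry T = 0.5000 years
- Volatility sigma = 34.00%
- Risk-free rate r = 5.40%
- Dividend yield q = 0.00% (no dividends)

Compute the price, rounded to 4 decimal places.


d1 = (ln(S/K) + (r - q + 0.5*sigma^2) * T) / (sigma * sqrt(T)) = 0.43700705
d2 = d1 - sigma * sqrt(T) = 0.19659075
exp(-rT) = 0.97336124; exp(-qT) = 1.00000000
C = S_0 * exp(-qT) * N(d1) - K * exp(-rT) * N(d2)
N(d1) = 0.66894688; N(d2) = 0.57792609
C = 44.1900 * 1.00000000 * 0.66894688 - 42.0700 * 0.97336124 * 0.57792609 = 5.8951

Answer: Price = 5.8951


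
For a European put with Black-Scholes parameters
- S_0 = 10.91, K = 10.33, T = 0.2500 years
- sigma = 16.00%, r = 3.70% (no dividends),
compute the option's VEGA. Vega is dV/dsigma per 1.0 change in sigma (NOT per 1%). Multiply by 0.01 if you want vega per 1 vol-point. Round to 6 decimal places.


d1 = 0.8384689589; d2 = 0.7584689589
phi(d1) = 0.2807042568; exp(-qT) = 1.0000000000; exp(-rT) = 0.9907926496
Vega = S * exp(-qT) * phi(d1) * sqrt(T) = 10.9100 * 1.0000000000 * 0.2807042568 * 0.5000000000 = 1.531242

Answer: Vega = 1.531242


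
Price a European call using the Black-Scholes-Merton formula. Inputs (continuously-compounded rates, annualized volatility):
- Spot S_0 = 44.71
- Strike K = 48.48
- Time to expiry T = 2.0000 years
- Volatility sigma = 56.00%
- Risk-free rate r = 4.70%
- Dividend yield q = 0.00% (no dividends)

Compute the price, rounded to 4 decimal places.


Answer: Price = 13.9676

Derivation:
d1 = (ln(S/K) + (r - q + 0.5*sigma^2) * T) / (sigma * sqrt(T)) = 0.41245267
d2 = d1 - sigma * sqrt(T) = -0.37950693
exp(-rT) = 0.91028276; exp(-qT) = 1.00000000
C = S_0 * exp(-qT) * N(d1) - K * exp(-rT) * N(d2)
N(d1) = 0.65999617; N(d2) = 0.35215573
C = 44.7100 * 1.00000000 * 0.65999617 - 48.4800 * 0.91028276 * 0.35215573 = 13.9676


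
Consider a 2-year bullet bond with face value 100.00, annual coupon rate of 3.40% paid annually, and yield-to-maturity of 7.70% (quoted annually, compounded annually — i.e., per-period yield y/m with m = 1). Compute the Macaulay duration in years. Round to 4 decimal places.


Coupon per period c = face * coupon_rate / m = 3.400000
Periods per year m = 1; per-period yield y/m = 0.077000
Number of cashflows N = 2
Cashflows (t years, CF_t, discount factor 1/(1+y/m)^(m*t), PV):
  t = 1.0000: CF_t = 3.400000, DF = 0.928505, PV = 3.156917
  t = 2.0000: CF_t = 103.400000, DF = 0.862122, PV = 89.143387
Price P = sum_t PV_t = 92.300305
Macaulay numerator sum_t t * PV_t:
  t * PV_t at t = 1.0000: 3.156917
  t * PV_t at t = 2.0000: 178.286774
Macaulay duration D = (sum_t t * PV_t) / P = 181.443692 / 92.300305 = 1.965797

Answer: Macaulay duration = 1.9658 years


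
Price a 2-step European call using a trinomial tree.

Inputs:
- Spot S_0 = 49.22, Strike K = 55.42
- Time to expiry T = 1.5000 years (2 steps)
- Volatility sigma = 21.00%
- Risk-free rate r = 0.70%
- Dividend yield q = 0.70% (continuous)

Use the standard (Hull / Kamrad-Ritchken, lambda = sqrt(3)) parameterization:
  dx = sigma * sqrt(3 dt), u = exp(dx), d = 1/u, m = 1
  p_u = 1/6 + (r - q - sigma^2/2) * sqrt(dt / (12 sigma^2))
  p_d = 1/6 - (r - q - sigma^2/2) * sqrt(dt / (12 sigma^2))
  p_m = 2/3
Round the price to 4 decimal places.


dt = T/N = 0.750000; dx = sigma*sqrt(3*dt) = 0.315000
u = exp(dx) = 1.370259; d = 1/u = 0.729789
p_u = 0.140417, p_m = 0.666667, p_d = 0.192917
Discount per step: exp(-r*dt) = 0.994764
Stock lattice S(k, j) with j the centered position index:
  k=0: S(0,+0) = 49.2200
  k=1: S(1,-1) = 35.9202; S(1,+0) = 49.2200; S(1,+1) = 67.4442
  k=2: S(2,-2) = 26.2142; S(2,-1) = 35.9202; S(2,+0) = 49.2200; S(2,+1) = 67.4442; S(2,+2) = 92.4160
Terminal payoffs V(N, j) = max(S_T - K, 0):
  V(2,-2) = 0.000000; V(2,-1) = 0.000000; V(2,+0) = 0.000000; V(2,+1) = 12.024163; V(2,+2) = 36.995993
Backward induction: V(k, j) = exp(-r*dt) * [p_u * V(k+1, j+1) + p_m * V(k+1, j) + p_d * V(k+1, j-1)]
  V(1,-1) = exp(-r*dt) * [p_u*0.000000 + p_m*0.000000 + p_d*0.000000] = 0.000000
  V(1,+0) = exp(-r*dt) * [p_u*12.024163 + p_m*0.000000 + p_d*0.000000] = 1.679552
  V(1,+1) = exp(-r*dt) * [p_u*36.995993 + p_m*12.024163 + p_d*0.000000] = 13.141787
  V(0,+0) = exp(-r*dt) * [p_u*13.141787 + p_m*1.679552 + p_d*0.000000] = 2.949502

Answer: Price = V(0,0) = 2.9495


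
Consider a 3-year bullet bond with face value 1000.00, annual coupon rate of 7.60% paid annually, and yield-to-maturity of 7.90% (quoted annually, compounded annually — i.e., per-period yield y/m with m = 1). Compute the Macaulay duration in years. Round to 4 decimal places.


Answer: Macaulay duration = 2.7922 years

Derivation:
Coupon per period c = face * coupon_rate / m = 76.000000
Periods per year m = 1; per-period yield y/m = 0.079000
Number of cashflows N = 3
Cashflows (t years, CF_t, discount factor 1/(1+y/m)^(m*t), PV):
  t = 1.0000: CF_t = 76.000000, DF = 0.926784, PV = 70.435589
  t = 2.0000: CF_t = 76.000000, DF = 0.858929, PV = 65.278581
  t = 3.0000: CF_t = 1076.000000, DF = 0.796041, PV = 856.540568
Price P = sum_t PV_t = 992.254737
Macaulay numerator sum_t t * PV_t:
  t * PV_t at t = 1.0000: 70.435589
  t * PV_t at t = 2.0000: 130.557161
  t * PV_t at t = 3.0000: 2569.621705
Macaulay duration D = (sum_t t * PV_t) / P = 2770.614455 / 992.254737 = 2.792241


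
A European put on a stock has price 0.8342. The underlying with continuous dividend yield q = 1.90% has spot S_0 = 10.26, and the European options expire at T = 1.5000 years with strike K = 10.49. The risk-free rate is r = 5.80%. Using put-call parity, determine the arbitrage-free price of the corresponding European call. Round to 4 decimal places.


Answer: Call price = 1.1900

Derivation:
Put-call parity: C - P = S_0 * exp(-qT) - K * exp(-rT).
S_0 * exp(-qT) = 10.2600 * 0.97190229 = 9.97171754
K * exp(-rT) = 10.4900 * 0.91667710 = 9.61594273
C = P + S*exp(-qT) - K*exp(-rT)
C = 0.8342 + 9.97171754 - 9.61594273 = 1.1900


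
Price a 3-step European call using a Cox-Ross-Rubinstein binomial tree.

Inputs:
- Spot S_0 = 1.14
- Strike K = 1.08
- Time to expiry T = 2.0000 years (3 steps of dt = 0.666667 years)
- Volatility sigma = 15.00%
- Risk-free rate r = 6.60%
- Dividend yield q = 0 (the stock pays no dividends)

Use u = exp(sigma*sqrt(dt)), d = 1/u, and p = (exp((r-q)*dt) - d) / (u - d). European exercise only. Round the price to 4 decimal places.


Answer: Price = V(0,0) = 0.2190

Derivation:
dt = T/N = 0.666667
u = exp(sigma*sqrt(dt)) = 1.130290; d = 1/u = 0.884728
p = (exp((r-q)*dt) - d) / (u - d) = 0.652601
Discount per step: exp(-r*dt) = 0.956954
Stock lattice S(k, i) with i counting down-moves:
  k=0: S(0,0) = 1.1400
  k=1: S(1,0) = 1.2885; S(1,1) = 1.0086
  k=2: S(2,0) = 1.4564; S(2,1) = 1.1400; S(2,2) = 0.8923
  k=3: S(3,0) = 1.6462; S(3,1) = 1.2885; S(3,2) = 1.0086; S(3,3) = 0.7895
Terminal payoffs V(N, i) = max(S_T - K, 0):
  V(3,0) = 0.566171; V(3,1) = 0.208531; V(3,2) = 0.000000; V(3,3) = 0.000000
Backward induction: V(k, i) = exp(-r*dt) * [p * V(k+1, i) + (1-p) * V(k+1, i+1)].
  V(2,0) = exp(-r*dt) * [p*0.566171 + (1-p)*0.208531] = 0.422904
  V(2,1) = exp(-r*dt) * [p*0.208531 + (1-p)*0.000000] = 0.130229
  V(2,2) = exp(-r*dt) * [p*0.000000 + (1-p)*0.000000] = 0.000000
  V(1,0) = exp(-r*dt) * [p*0.422904 + (1-p)*0.130229] = 0.307401
  V(1,1) = exp(-r*dt) * [p*0.130229 + (1-p)*0.000000] = 0.081329
  V(0,0) = exp(-r*dt) * [p*0.307401 + (1-p)*0.081329] = 0.219012


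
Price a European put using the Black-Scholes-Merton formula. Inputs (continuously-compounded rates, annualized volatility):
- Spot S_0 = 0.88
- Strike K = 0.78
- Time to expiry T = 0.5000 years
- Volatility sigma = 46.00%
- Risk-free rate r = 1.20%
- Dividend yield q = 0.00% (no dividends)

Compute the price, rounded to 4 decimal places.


Answer: Price = 0.0625

Derivation:
d1 = (ln(S/K) + (r - q + 0.5*sigma^2) * T) / (sigma * sqrt(T)) = 0.55193677
d2 = d1 - sigma * sqrt(T) = 0.22666765
exp(-rT) = 0.99401796; exp(-qT) = 1.00000000
P = K * exp(-rT) * N(-d2) - S_0 * exp(-qT) * N(-d1)
N(-d1) = 0.29049584; N(-d2) = 0.41034109
P = 0.7800 * 0.99401796 * 0.41034109 - 0.8800 * 1.00000000 * 0.29049584 = 0.0625


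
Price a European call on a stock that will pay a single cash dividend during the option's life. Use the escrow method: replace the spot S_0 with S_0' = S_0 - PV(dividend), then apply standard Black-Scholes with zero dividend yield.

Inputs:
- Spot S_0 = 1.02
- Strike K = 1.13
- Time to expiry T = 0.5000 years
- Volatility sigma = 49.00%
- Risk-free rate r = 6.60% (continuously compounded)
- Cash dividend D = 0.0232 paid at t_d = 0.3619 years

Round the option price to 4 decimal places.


PV(D) = D * exp(-r * t_d) = 0.0232 * 0.97639760 = 0.02265242
S_0' = S_0 - PV(D) = 1.0200 - 0.02265242 = 0.99734758
d1 = (ln(S_0'/K) + (r + sigma^2/2)*T) / (sigma*sqrt(T)) = -0.09191979
d2 = d1 - sigma*sqrt(T) = -0.43840211
exp(-rT) = 0.96753856
N(d1) = 0.46338089; N(d2) = 0.33054741
C = S_0' * N(d1) - K * exp(-rT) * N(d2) = 0.99734758 * 0.46338089 - 1.1300 * 0.96753856 * 0.33054741 = 0.1008

Answer: Price = 0.1008


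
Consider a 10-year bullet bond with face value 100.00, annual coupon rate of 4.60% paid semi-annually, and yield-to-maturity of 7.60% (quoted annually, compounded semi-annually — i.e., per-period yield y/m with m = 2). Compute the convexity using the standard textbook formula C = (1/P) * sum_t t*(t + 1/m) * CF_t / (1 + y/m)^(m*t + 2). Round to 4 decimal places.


Answer: Convexity = 70.2098

Derivation:
Coupon per period c = face * coupon_rate / m = 2.300000
Periods per year m = 2; per-period yield y/m = 0.038000
Number of cashflows N = 20
Cashflows (t years, CF_t, discount factor 1/(1+y/m)^(m*t), PV):
  t = 0.5000: CF_t = 2.300000, DF = 0.963391, PV = 2.215800
  t = 1.0000: CF_t = 2.300000, DF = 0.928122, PV = 2.134682
  t = 1.5000: CF_t = 2.300000, DF = 0.894145, PV = 2.056533
  t = 2.0000: CF_t = 2.300000, DF = 0.861411, PV = 1.981246
  t = 2.5000: CF_t = 2.300000, DF = 0.829876, PV = 1.908715
  t = 3.0000: CF_t = 2.300000, DF = 0.799495, PV = 1.838839
  t = 3.5000: CF_t = 2.300000, DF = 0.770227, PV = 1.771521
  t = 4.0000: CF_t = 2.300000, DF = 0.742030, PV = 1.706668
  t = 4.5000: CF_t = 2.300000, DF = 0.714865, PV = 1.644189
  t = 5.0000: CF_t = 2.300000, DF = 0.688694, PV = 1.583997
  t = 5.5000: CF_t = 2.300000, DF = 0.663482, PV = 1.526008
  t = 6.0000: CF_t = 2.300000, DF = 0.639193, PV = 1.470143
  t = 6.5000: CF_t = 2.300000, DF = 0.615793, PV = 1.416323
  t = 7.0000: CF_t = 2.300000, DF = 0.593249, PV = 1.364473
  t = 7.5000: CF_t = 2.300000, DF = 0.571531, PV = 1.314521
  t = 8.0000: CF_t = 2.300000, DF = 0.550608, PV = 1.266398
  t = 8.5000: CF_t = 2.300000, DF = 0.530451, PV = 1.220037
  t = 9.0000: CF_t = 2.300000, DF = 0.511031, PV = 1.175372
  t = 9.5000: CF_t = 2.300000, DF = 0.492323, PV = 1.132343
  t = 10.0000: CF_t = 102.300000, DF = 0.474300, PV = 48.520868
Price P = sum_t PV_t = 79.248676
Convexity numerator sum_t t*(t + 1/m) * CF_t / (1+y/m)^(m*t + 2):
  t = 0.5000: term = 1.028267
  t = 1.0000: term = 2.971869
  t = 1.5000: term = 5.726145
  t = 2.0000: term = 9.194195
  t = 2.5000: term = 13.286409
  t = 3.0000: term = 17.920012
  t = 3.5000: term = 23.018642
  t = 4.0000: term = 28.511942
  t = 4.5000: term = 34.335191
  t = 5.0000: term = 40.428934
  t = 5.5000: term = 46.738652
  t = 6.0000: term = 53.214440
  t = 6.5000: term = 59.810706
  t = 7.0000: term = 66.485889
  t = 7.5000: term = 73.202190
  t = 8.0000: term = 79.925320
  t = 8.5000: term = 86.624263
  t = 9.0000: term = 93.271053
  t = 9.5000: term = 99.840562
  t = 10.0000: term = 4728.497410
Convexity = (1/P) * sum = 5564.032093 / 79.248676 = 70.209780


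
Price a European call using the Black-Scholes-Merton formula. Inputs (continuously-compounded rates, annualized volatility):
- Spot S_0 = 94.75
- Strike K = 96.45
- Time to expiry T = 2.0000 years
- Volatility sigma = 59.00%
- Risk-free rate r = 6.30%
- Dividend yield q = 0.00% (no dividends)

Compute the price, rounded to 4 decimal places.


Answer: Price = 34.1656

Derivation:
d1 = (ln(S/K) + (r - q + 0.5*sigma^2) * T) / (sigma * sqrt(T)) = 0.54688969
d2 = d1 - sigma * sqrt(T) = -0.28749631
exp(-rT) = 0.88161485; exp(-qT) = 1.00000000
C = S_0 * exp(-qT) * N(d1) - K * exp(-rT) * N(d2)
N(d1) = 0.70777274; N(d2) = 0.38686616
C = 94.7500 * 1.00000000 * 0.70777274 - 96.4500 * 0.88161485 * 0.38686616 = 34.1656


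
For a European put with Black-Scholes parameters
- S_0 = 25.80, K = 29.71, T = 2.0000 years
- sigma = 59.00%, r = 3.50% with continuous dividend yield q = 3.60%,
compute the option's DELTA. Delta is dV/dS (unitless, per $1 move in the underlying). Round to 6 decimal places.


d1 = 0.2456786212; d2 = -0.5887073806
phi(d1) = 0.3870824631; exp(-qT) = 0.9305308958; exp(-rT) = 0.9323938199
N(-d1) = 0.4029655114
Delta = -exp(-qT) * N(-d1) = -0.9305308958 * 0.4029655114 = -0.374972

Answer: Delta = -0.374972


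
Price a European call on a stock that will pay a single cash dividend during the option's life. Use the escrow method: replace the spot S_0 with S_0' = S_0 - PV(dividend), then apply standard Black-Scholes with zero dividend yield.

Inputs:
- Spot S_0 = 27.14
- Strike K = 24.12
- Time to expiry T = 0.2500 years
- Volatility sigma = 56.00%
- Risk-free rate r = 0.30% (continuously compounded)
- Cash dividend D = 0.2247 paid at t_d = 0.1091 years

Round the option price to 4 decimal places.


PV(D) = D * exp(-r * t_d) = 0.2247 * 0.99967275 = 0.22462647
S_0' = S_0 - PV(D) = 27.1400 - 0.22462647 = 26.91537353
d1 = (ln(S_0'/K) + (r + sigma^2/2)*T) / (sigma*sqrt(T)) = 0.53430807
d2 = d1 - sigma*sqrt(T) = 0.25430807
exp(-rT) = 0.99925028
N(d1) = 0.70343579; N(d2) = 0.60037122
C = S_0' * N(d1) - K * exp(-rT) * N(d2) = 26.91537353 * 0.70343579 - 24.1200 * 0.99925028 * 0.60037122 = 4.4631

Answer: Price = 4.4631


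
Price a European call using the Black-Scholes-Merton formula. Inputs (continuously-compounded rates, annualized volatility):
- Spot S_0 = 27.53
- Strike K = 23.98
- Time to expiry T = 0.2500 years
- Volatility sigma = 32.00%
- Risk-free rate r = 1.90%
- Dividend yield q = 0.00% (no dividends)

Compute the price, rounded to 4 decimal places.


Answer: Price = 4.0804

Derivation:
d1 = (ln(S/K) + (r - q + 0.5*sigma^2) * T) / (sigma * sqrt(T)) = 0.97253856
d2 = d1 - sigma * sqrt(T) = 0.81253856
exp(-rT) = 0.99526126; exp(-qT) = 1.00000000
C = S_0 * exp(-qT) * N(d1) - K * exp(-rT) * N(d2)
N(d1) = 0.83460865; N(d2) = 0.79175866
C = 27.5300 * 1.00000000 * 0.83460865 - 23.9800 * 0.99526126 * 0.79175866 = 4.0804


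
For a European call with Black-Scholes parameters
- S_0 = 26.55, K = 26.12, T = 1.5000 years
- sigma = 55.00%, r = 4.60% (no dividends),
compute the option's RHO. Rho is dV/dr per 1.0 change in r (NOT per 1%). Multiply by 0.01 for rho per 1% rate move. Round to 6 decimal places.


Answer: Rho = 15.240796

Derivation:
d1 = 0.4634782618; d2 = -0.2101314175
phi(d1) = 0.3583143580; exp(-qT) = 1.0000000000; exp(-rT) = 0.9333266801
N(d2) = 0.4167825526
Rho = K*T*exp(-rT)*N(d2) = 26.1200 * 1.5000 * 0.9333266801 * 0.4167825526 = 15.240796


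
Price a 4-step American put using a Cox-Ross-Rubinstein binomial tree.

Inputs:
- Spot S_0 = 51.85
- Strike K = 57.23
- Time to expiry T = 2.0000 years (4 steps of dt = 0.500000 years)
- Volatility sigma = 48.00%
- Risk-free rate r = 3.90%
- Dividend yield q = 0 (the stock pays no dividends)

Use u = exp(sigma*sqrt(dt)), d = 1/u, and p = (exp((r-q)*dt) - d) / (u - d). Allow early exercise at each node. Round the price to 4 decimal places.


dt = T/N = 0.500000
u = exp(sigma*sqrt(dt)) = 1.404121; d = 1/u = 0.712189
p = (exp((r-q)*dt) - d) / (u - d) = 0.444411
Discount per step: exp(-r*dt) = 0.980689
Stock lattice S(k, i) with i counting down-moves:
  k=0: S(0,0) = 51.8500
  k=1: S(1,0) = 72.8037; S(1,1) = 36.9270
  k=2: S(2,0) = 102.2251; S(2,1) = 51.8500; S(2,2) = 26.2990
  k=3: S(3,0) = 143.5364; S(3,1) = 72.8037; S(3,2) = 36.9270; S(3,3) = 18.7299
  k=4: S(4,0) = 201.5424; S(4,1) = 102.2251; S(4,2) = 51.8500; S(4,3) = 26.2990; S(4,4) = 13.3392
Terminal payoffs V(N, i) = max(K - S_T, 0):
  V(4,0) = 0.000000; V(4,1) = 0.000000; V(4,2) = 5.380000; V(4,3) = 30.930960; V(4,4) = 43.890762
Backward induction: V(k, i) = exp(-r*dt) * [p * V(k+1, i) + (1-p) * V(k+1, i+1)]; then take max(V_cont, immediate exercise) for American.
  V(3,0) = exp(-r*dt) * [p*0.000000 + (1-p)*0.000000] = 0.000000; exercise = 0.000000; V(3,0) = max -> 0.000000
  V(3,1) = exp(-r*dt) * [p*0.000000 + (1-p)*5.380000] = 2.931346; exercise = 0.000000; V(3,1) = max -> 2.931346
  V(3,2) = exp(-r*dt) * [p*5.380000 + (1-p)*30.930960] = 19.197800; exercise = 20.302975; V(3,2) = max -> 20.302975
  V(3,3) = exp(-r*dt) * [p*30.930960 + (1-p)*43.890762] = 37.394926; exercise = 38.500100; V(3,3) = max -> 38.500100
  V(2,0) = exp(-r*dt) * [p*0.000000 + (1-p)*2.931346] = 1.597173; exercise = 0.000000; V(2,0) = max -> 1.597173
  V(2,1) = exp(-r*dt) * [p*2.931346 + (1-p)*20.302975] = 12.339842; exercise = 5.380000; V(2,1) = max -> 12.339842
  V(2,2) = exp(-r*dt) * [p*20.302975 + (1-p)*38.500100] = 29.825786; exercise = 30.930960; V(2,2) = max -> 30.930960
  V(1,0) = exp(-r*dt) * [p*1.597173 + (1-p)*12.339842] = 7.419580; exercise = 0.000000; V(1,0) = max -> 7.419580
  V(1,1) = exp(-r*dt) * [p*12.339842 + (1-p)*30.930960] = 22.231101; exercise = 20.302975; V(1,1) = max -> 22.231101
  V(0,0) = exp(-r*dt) * [p*7.419580 + (1-p)*22.231101] = 15.346504; exercise = 5.380000; V(0,0) = max -> 15.346504

Answer: Price = V(0,0) = 15.3465
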